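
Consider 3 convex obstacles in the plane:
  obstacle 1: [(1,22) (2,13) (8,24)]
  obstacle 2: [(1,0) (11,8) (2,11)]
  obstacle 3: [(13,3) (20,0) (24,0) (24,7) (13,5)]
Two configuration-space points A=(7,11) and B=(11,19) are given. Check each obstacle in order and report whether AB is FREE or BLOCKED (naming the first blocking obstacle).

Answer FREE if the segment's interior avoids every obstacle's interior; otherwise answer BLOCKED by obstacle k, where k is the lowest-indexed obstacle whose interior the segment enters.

Obstacle 1 [(1,22) (2,13) (8,24)]:
  edge (1,22)–(2,13): clear
  edge (2,13)–(8,24): clear
  edge (8,24)–(1,22): clear
  midpoint (9,15) outside
  → clear
Obstacle 2 [(1,0) (11,8) (2,11)]:
  edge (1,0)–(11,8): clear
  edge (11,8)–(2,11): clear
  edge (2,11)–(1,0): clear
  midpoint (9,15) outside
  → clear
Obstacle 3 [(13,3) (20,0) (24,0) (24,7) (13,5)]:
  edge (13,3)–(20,0): clear
  edge (20,0)–(24,0): clear
  edge (24,0)–(24,7): clear
  edge (24,7)–(13,5): clear
  edge (13,5)–(13,3): clear
  midpoint (9,15) outside
  → clear

FREE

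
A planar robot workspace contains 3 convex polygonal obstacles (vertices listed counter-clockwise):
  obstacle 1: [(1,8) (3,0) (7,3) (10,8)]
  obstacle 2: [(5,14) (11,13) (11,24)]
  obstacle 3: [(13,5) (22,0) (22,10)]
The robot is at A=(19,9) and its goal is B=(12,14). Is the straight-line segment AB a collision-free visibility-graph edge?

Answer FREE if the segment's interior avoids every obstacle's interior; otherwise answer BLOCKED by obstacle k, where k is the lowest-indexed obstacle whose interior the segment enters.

Obstacle 1 [(1,8) (3,0) (7,3) (10,8)]:
  edge (1,8)–(3,0): clear
  edge (3,0)–(7,3): clear
  edge (7,3)–(10,8): clear
  edge (10,8)–(1,8): clear
  midpoint (31/2,23/2) outside
  → clear
Obstacle 2 [(5,14) (11,13) (11,24)]:
  edge (5,14)–(11,13): clear
  edge (11,13)–(11,24): clear
  edge (11,24)–(5,14): clear
  midpoint (31/2,23/2) outside
  → clear
Obstacle 3 [(13,5) (22,0) (22,10)]:
  edge (13,5)–(22,0): clear
  edge (22,0)–(22,10): clear
  edge (22,10)–(13,5): clear
  midpoint (31/2,23/2) outside
  → clear

FREE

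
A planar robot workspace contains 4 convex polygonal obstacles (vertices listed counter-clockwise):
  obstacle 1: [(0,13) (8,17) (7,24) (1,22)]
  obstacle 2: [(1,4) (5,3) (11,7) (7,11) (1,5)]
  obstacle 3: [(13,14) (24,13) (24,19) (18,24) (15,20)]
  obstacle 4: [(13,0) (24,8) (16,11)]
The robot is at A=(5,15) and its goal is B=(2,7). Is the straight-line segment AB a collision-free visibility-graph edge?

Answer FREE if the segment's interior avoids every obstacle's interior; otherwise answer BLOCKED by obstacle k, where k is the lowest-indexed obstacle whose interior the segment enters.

Obstacle 1 [(0,13) (8,17) (7,24) (1,22)]:
  edge (0,13)–(8,17): clear
  edge (8,17)–(7,24): clear
  edge (7,24)–(1,22): clear
  edge (1,22)–(0,13): clear
  midpoint (7/2,11) outside
  → clear
Obstacle 2 [(1,4) (5,3) (11,7) (7,11) (1,5)]:
  edge (1,4)–(5,3): clear
  edge (5,3)–(11,7): clear
  edge (11,7)–(7,11): clear
  edge (7,11)–(1,5): clear
  edge (1,5)–(1,4): clear
  midpoint (7/2,11) outside
  → clear
Obstacle 3 [(13,14) (24,13) (24,19) (18,24) (15,20)]:
  edge (13,14)–(24,13): clear
  edge (24,13)–(24,19): clear
  edge (24,19)–(18,24): clear
  edge (18,24)–(15,20): clear
  edge (15,20)–(13,14): clear
  midpoint (7/2,11) outside
  → clear
Obstacle 4 [(13,0) (24,8) (16,11)]:
  edge (13,0)–(24,8): clear
  edge (24,8)–(16,11): clear
  edge (16,11)–(13,0): clear
  midpoint (7/2,11) outside
  → clear

FREE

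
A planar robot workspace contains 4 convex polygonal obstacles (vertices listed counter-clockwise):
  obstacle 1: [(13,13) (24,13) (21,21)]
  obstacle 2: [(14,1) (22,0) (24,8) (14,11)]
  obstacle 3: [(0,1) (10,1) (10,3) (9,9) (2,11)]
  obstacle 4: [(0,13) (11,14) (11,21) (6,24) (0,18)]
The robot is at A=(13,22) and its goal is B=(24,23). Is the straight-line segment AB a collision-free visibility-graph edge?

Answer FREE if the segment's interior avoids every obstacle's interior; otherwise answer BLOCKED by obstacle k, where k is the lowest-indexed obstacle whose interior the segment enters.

FREE

Obstacle 1 [(13,13) (24,13) (21,21)]:
  edge (13,13)–(24,13): clear
  edge (24,13)–(21,21): clear
  edge (21,21)–(13,13): clear
  midpoint (37/2,45/2) outside
  → clear
Obstacle 2 [(14,1) (22,0) (24,8) (14,11)]:
  edge (14,1)–(22,0): clear
  edge (22,0)–(24,8): clear
  edge (24,8)–(14,11): clear
  edge (14,11)–(14,1): clear
  midpoint (37/2,45/2) outside
  → clear
Obstacle 3 [(0,1) (10,1) (10,3) (9,9) (2,11)]:
  edge (0,1)–(10,1): clear
  edge (10,1)–(10,3): clear
  edge (10,3)–(9,9): clear
  edge (9,9)–(2,11): clear
  edge (2,11)–(0,1): clear
  midpoint (37/2,45/2) outside
  → clear
Obstacle 4 [(0,13) (11,14) (11,21) (6,24) (0,18)]:
  edge (0,13)–(11,14): clear
  edge (11,14)–(11,21): clear
  edge (11,21)–(6,24): clear
  edge (6,24)–(0,18): clear
  edge (0,18)–(0,13): clear
  midpoint (37/2,45/2) outside
  → clear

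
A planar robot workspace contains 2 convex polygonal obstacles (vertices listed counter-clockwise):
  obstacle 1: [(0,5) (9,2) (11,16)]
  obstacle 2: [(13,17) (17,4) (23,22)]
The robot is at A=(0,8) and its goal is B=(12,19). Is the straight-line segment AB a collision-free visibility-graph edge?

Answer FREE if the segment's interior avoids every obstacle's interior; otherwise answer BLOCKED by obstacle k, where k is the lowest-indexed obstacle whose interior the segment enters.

Obstacle 1 [(0,5) (9,2) (11,16)]:
  edge (0,5)–(9,2): clear
  edge (9,2)–(11,16): clear
  edge (11,16)–(0,5): clear
  midpoint (6,27/2) outside
  → clear
Obstacle 2 [(13,17) (17,4) (23,22)]:
  edge (13,17)–(17,4): clear
  edge (17,4)–(23,22): clear
  edge (23,22)–(13,17): clear
  midpoint (6,27/2) outside
  → clear

FREE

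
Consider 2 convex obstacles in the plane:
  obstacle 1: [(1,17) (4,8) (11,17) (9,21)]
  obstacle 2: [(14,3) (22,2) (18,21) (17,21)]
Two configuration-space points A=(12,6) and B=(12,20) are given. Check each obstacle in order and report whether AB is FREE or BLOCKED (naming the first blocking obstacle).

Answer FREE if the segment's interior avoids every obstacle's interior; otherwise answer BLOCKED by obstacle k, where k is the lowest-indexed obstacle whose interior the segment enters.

Obstacle 1 [(1,17) (4,8) (11,17) (9,21)]:
  edge (1,17)–(4,8): clear
  edge (4,8)–(11,17): clear
  edge (11,17)–(9,21): clear
  edge (9,21)–(1,17): clear
  midpoint (12,13) outside
  → clear
Obstacle 2 [(14,3) (22,2) (18,21) (17,21)]:
  edge (14,3)–(22,2): clear
  edge (22,2)–(18,21): clear
  edge (18,21)–(17,21): clear
  edge (17,21)–(14,3): clear
  midpoint (12,13) outside
  → clear

FREE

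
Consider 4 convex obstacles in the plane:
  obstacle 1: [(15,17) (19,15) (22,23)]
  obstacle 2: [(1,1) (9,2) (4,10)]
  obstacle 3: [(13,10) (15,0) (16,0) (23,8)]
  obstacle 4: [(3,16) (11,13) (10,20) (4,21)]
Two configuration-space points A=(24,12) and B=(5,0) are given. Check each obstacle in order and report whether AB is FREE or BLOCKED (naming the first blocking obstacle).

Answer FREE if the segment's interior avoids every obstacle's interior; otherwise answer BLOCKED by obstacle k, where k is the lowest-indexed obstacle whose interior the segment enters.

Obstacle 1 [(15,17) (19,15) (22,23)]:
  edge (15,17)–(19,15): clear
  edge (19,15)–(22,23): clear
  edge (22,23)–(15,17): clear
  midpoint (29/2,6) outside
  → clear
Obstacle 2 [(1,1) (9,2) (4,10)]:
  edge (1,1)–(9,2): crosses AB
  edge (9,2)–(4,10): crosses AB
  edge (4,10)–(1,1): clear
  → BLOCKED
Obstacle 3 [(13,10) (15,0) (16,0) (23,8)]:
  edge (13,10)–(15,0): crosses AB
  edge (15,0)–(16,0): clear
  edge (16,0)–(23,8): clear
  edge (23,8)–(13,10): crosses AB
  → BLOCKED
Obstacle 4 [(3,16) (11,13) (10,20) (4,21)]:
  edge (3,16)–(11,13): clear
  edge (11,13)–(10,20): clear
  edge (10,20)–(4,21): clear
  edge (4,21)–(3,16): clear
  midpoint (29/2,6) outside
  → clear

BLOCKED by obstacle 2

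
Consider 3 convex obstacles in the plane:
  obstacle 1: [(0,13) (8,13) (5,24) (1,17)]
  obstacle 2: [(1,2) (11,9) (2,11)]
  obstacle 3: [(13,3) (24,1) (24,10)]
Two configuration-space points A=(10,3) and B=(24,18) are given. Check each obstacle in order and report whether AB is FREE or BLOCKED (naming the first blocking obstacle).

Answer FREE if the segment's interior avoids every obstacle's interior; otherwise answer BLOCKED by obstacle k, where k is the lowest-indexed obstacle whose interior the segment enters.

Obstacle 1 [(0,13) (8,13) (5,24) (1,17)]:
  edge (0,13)–(8,13): clear
  edge (8,13)–(5,24): clear
  edge (5,24)–(1,17): clear
  edge (1,17)–(0,13): clear
  midpoint (17,21/2) outside
  → clear
Obstacle 2 [(1,2) (11,9) (2,11)]:
  edge (1,2)–(11,9): clear
  edge (11,9)–(2,11): clear
  edge (2,11)–(1,2): clear
  midpoint (17,21/2) outside
  → clear
Obstacle 3 [(13,3) (24,1) (24,10)]:
  edge (13,3)–(24,1): clear
  edge (24,1)–(24,10): clear
  edge (24,10)–(13,3): clear
  midpoint (17,21/2) outside
  → clear

FREE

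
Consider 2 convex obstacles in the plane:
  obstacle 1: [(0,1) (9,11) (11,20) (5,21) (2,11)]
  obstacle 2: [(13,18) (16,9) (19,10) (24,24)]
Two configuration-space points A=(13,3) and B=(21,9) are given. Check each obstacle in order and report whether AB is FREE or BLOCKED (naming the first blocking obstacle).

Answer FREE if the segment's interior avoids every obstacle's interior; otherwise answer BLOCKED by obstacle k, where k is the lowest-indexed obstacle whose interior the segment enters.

Obstacle 1 [(0,1) (9,11) (11,20) (5,21) (2,11)]:
  edge (0,1)–(9,11): clear
  edge (9,11)–(11,20): clear
  edge (11,20)–(5,21): clear
  edge (5,21)–(2,11): clear
  edge (2,11)–(0,1): clear
  midpoint (17,6) outside
  → clear
Obstacle 2 [(13,18) (16,9) (19,10) (24,24)]:
  edge (13,18)–(16,9): clear
  edge (16,9)–(19,10): clear
  edge (19,10)–(24,24): clear
  edge (24,24)–(13,18): clear
  midpoint (17,6) outside
  → clear

FREE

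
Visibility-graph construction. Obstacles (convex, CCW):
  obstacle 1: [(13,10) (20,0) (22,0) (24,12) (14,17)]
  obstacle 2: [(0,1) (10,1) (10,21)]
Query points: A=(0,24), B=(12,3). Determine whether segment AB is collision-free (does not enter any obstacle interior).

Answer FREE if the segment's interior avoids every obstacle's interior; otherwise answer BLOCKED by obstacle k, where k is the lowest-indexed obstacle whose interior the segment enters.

Obstacle 1 [(13,10) (20,0) (22,0) (24,12) (14,17)]:
  edge (13,10)–(20,0): clear
  edge (20,0)–(22,0): clear
  edge (22,0)–(24,12): clear
  edge (24,12)–(14,17): clear
  edge (14,17)–(13,10): clear
  midpoint (6,27/2) outside
  → clear
Obstacle 2 [(0,1) (10,1) (10,21)]:
  edge (0,1)–(10,1): clear
  edge (10,1)–(10,21): crosses AB
  edge (10,21)–(0,1): crosses AB
  → BLOCKED

BLOCKED by obstacle 2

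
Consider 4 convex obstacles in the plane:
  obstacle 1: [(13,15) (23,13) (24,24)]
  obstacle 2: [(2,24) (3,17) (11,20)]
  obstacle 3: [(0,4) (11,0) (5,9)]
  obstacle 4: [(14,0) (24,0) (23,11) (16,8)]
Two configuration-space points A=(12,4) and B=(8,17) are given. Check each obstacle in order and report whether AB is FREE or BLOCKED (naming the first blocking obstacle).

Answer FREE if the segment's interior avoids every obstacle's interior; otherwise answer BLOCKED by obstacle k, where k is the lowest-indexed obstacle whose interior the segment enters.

FREE

Obstacle 1 [(13,15) (23,13) (24,24)]:
  edge (13,15)–(23,13): clear
  edge (23,13)–(24,24): clear
  edge (24,24)–(13,15): clear
  midpoint (10,21/2) outside
  → clear
Obstacle 2 [(2,24) (3,17) (11,20)]:
  edge (2,24)–(3,17): clear
  edge (3,17)–(11,20): clear
  edge (11,20)–(2,24): clear
  midpoint (10,21/2) outside
  → clear
Obstacle 3 [(0,4) (11,0) (5,9)]:
  edge (0,4)–(11,0): clear
  edge (11,0)–(5,9): clear
  edge (5,9)–(0,4): clear
  midpoint (10,21/2) outside
  → clear
Obstacle 4 [(14,0) (24,0) (23,11) (16,8)]:
  edge (14,0)–(24,0): clear
  edge (24,0)–(23,11): clear
  edge (23,11)–(16,8): clear
  edge (16,8)–(14,0): clear
  midpoint (10,21/2) outside
  → clear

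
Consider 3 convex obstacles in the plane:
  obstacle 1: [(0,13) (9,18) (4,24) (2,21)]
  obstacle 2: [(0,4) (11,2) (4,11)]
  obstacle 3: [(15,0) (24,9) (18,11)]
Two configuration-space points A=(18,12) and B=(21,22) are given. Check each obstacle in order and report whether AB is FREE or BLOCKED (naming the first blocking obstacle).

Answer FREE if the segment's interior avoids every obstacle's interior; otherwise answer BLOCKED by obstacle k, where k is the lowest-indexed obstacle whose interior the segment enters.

Obstacle 1 [(0,13) (9,18) (4,24) (2,21)]:
  edge (0,13)–(9,18): clear
  edge (9,18)–(4,24): clear
  edge (4,24)–(2,21): clear
  edge (2,21)–(0,13): clear
  midpoint (39/2,17) outside
  → clear
Obstacle 2 [(0,4) (11,2) (4,11)]:
  edge (0,4)–(11,2): clear
  edge (11,2)–(4,11): clear
  edge (4,11)–(0,4): clear
  midpoint (39/2,17) outside
  → clear
Obstacle 3 [(15,0) (24,9) (18,11)]:
  edge (15,0)–(24,9): clear
  edge (24,9)–(18,11): clear
  edge (18,11)–(15,0): clear
  midpoint (39/2,17) outside
  → clear

FREE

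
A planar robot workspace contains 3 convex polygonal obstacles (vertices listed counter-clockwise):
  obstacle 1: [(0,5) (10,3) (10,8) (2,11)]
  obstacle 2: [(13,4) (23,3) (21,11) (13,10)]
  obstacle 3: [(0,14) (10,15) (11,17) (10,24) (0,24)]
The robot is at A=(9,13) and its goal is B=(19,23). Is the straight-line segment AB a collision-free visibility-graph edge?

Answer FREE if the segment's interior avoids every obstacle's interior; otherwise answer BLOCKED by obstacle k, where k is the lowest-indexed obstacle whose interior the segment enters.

Obstacle 1 [(0,5) (10,3) (10,8) (2,11)]:
  edge (0,5)–(10,3): clear
  edge (10,3)–(10,8): clear
  edge (10,8)–(2,11): clear
  edge (2,11)–(0,5): clear
  midpoint (14,18) outside
  → clear
Obstacle 2 [(13,4) (23,3) (21,11) (13,10)]:
  edge (13,4)–(23,3): clear
  edge (23,3)–(21,11): clear
  edge (21,11)–(13,10): clear
  edge (13,10)–(13,4): clear
  midpoint (14,18) outside
  → clear
Obstacle 3 [(0,14) (10,15) (11,17) (10,24) (0,24)]:
  edge (0,14)–(10,15): clear
  edge (10,15)–(11,17): clear
  edge (11,17)–(10,24): clear
  edge (10,24)–(0,24): clear
  edge (0,24)–(0,14): clear
  midpoint (14,18) outside
  → clear

FREE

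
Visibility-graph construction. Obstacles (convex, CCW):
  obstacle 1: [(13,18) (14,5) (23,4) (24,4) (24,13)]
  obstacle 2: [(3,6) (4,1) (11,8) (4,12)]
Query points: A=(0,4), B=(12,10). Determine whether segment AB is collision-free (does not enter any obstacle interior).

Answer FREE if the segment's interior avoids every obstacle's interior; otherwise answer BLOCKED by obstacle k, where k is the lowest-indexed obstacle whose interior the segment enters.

Obstacle 1 [(13,18) (14,5) (23,4) (24,4) (24,13)]:
  edge (13,18)–(14,5): clear
  edge (14,5)–(23,4): clear
  edge (23,4)–(24,4): clear
  edge (24,4)–(24,13): clear
  edge (24,13)–(13,18): clear
  midpoint (6,7) outside
  → clear
Obstacle 2 [(3,6) (4,1) (11,8) (4,12)]:
  edge (3,6)–(4,1): crosses AB
  edge (4,1)–(11,8): clear
  edge (11,8)–(4,12): crosses AB
  edge (4,12)–(3,6): clear
  → BLOCKED

BLOCKED by obstacle 2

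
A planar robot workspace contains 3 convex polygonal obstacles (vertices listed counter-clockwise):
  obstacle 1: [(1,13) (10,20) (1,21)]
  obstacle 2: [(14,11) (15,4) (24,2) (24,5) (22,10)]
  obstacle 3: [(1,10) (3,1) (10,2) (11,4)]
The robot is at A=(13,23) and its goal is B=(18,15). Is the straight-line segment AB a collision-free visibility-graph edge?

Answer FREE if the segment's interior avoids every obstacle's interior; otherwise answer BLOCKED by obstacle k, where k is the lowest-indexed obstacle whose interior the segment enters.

FREE

Obstacle 1 [(1,13) (10,20) (1,21)]:
  edge (1,13)–(10,20): clear
  edge (10,20)–(1,21): clear
  edge (1,21)–(1,13): clear
  midpoint (31/2,19) outside
  → clear
Obstacle 2 [(14,11) (15,4) (24,2) (24,5) (22,10)]:
  edge (14,11)–(15,4): clear
  edge (15,4)–(24,2): clear
  edge (24,2)–(24,5): clear
  edge (24,5)–(22,10): clear
  edge (22,10)–(14,11): clear
  midpoint (31/2,19) outside
  → clear
Obstacle 3 [(1,10) (3,1) (10,2) (11,4)]:
  edge (1,10)–(3,1): clear
  edge (3,1)–(10,2): clear
  edge (10,2)–(11,4): clear
  edge (11,4)–(1,10): clear
  midpoint (31/2,19) outside
  → clear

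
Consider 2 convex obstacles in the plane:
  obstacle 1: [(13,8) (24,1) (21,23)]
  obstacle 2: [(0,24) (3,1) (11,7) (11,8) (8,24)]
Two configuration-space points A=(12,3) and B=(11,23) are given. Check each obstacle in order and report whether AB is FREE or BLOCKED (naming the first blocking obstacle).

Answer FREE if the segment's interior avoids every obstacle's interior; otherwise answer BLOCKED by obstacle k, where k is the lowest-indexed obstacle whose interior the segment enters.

Obstacle 1 [(13,8) (24,1) (21,23)]:
  edge (13,8)–(24,1): clear
  edge (24,1)–(21,23): clear
  edge (21,23)–(13,8): clear
  midpoint (23/2,13) outside
  → clear
Obstacle 2 [(0,24) (3,1) (11,7) (11,8) (8,24)]:
  edge (0,24)–(3,1): clear
  edge (3,1)–(11,7): clear
  edge (11,7)–(11,8): clear
  edge (11,8)–(8,24): clear
  edge (8,24)–(0,24): clear
  midpoint (23/2,13) outside
  → clear

FREE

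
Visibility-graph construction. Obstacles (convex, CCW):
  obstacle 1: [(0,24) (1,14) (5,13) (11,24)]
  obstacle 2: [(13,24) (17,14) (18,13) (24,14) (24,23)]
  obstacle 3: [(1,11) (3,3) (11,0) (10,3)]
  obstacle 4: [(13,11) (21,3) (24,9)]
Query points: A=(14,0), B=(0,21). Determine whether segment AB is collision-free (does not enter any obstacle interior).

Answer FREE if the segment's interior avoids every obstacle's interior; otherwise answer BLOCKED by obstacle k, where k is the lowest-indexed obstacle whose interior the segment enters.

Obstacle 1 [(0,24) (1,14) (5,13) (11,24)]:
  edge (0,24)–(1,14): crosses AB
  edge (1,14)–(5,13): clear
  edge (5,13)–(11,24): crosses AB
  edge (11,24)–(0,24): clear
  → BLOCKED
Obstacle 2 [(13,24) (17,14) (18,13) (24,14) (24,23)]:
  edge (13,24)–(17,14): clear
  edge (17,14)–(18,13): clear
  edge (18,13)–(24,14): clear
  edge (24,14)–(24,23): clear
  edge (24,23)–(13,24): clear
  midpoint (7,21/2) outside
  → clear
Obstacle 3 [(1,11) (3,3) (11,0) (10,3)]:
  edge (1,11)–(3,3): clear
  edge (3,3)–(11,0): clear
  edge (11,0)–(10,3): clear
  edge (10,3)–(1,11): clear
  midpoint (7,21/2) outside
  → clear
Obstacle 4 [(13,11) (21,3) (24,9)]:
  edge (13,11)–(21,3): clear
  edge (21,3)–(24,9): clear
  edge (24,9)–(13,11): clear
  midpoint (7,21/2) outside
  → clear

BLOCKED by obstacle 1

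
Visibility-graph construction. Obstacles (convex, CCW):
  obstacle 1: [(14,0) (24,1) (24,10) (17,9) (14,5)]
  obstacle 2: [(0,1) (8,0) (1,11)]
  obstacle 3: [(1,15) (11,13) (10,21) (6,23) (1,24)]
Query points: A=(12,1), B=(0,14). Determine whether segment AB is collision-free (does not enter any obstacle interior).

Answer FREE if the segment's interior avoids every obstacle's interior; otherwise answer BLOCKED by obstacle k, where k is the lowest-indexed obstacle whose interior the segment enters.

Obstacle 1 [(14,0) (24,1) (24,10) (17,9) (14,5)]:
  edge (14,0)–(24,1): clear
  edge (24,1)–(24,10): clear
  edge (24,10)–(17,9): clear
  edge (17,9)–(14,5): clear
  edge (14,5)–(14,0): clear
  midpoint (6,15/2) outside
  → clear
Obstacle 2 [(0,1) (8,0) (1,11)]:
  edge (0,1)–(8,0): clear
  edge (8,0)–(1,11): clear
  edge (1,11)–(0,1): clear
  midpoint (6,15/2) outside
  → clear
Obstacle 3 [(1,15) (11,13) (10,21) (6,23) (1,24)]:
  edge (1,15)–(11,13): clear
  edge (11,13)–(10,21): clear
  edge (10,21)–(6,23): clear
  edge (6,23)–(1,24): clear
  edge (1,24)–(1,15): clear
  midpoint (6,15/2) outside
  → clear

FREE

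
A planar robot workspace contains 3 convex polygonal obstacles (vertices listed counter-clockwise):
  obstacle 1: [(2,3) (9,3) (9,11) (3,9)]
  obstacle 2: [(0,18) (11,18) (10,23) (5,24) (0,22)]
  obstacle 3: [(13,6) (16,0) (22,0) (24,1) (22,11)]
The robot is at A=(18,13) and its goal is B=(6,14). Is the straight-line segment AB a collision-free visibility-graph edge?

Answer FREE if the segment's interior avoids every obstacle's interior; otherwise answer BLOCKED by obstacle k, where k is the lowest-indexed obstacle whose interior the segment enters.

FREE

Obstacle 1 [(2,3) (9,3) (9,11) (3,9)]:
  edge (2,3)–(9,3): clear
  edge (9,3)–(9,11): clear
  edge (9,11)–(3,9): clear
  edge (3,9)–(2,3): clear
  midpoint (12,27/2) outside
  → clear
Obstacle 2 [(0,18) (11,18) (10,23) (5,24) (0,22)]:
  edge (0,18)–(11,18): clear
  edge (11,18)–(10,23): clear
  edge (10,23)–(5,24): clear
  edge (5,24)–(0,22): clear
  edge (0,22)–(0,18): clear
  midpoint (12,27/2) outside
  → clear
Obstacle 3 [(13,6) (16,0) (22,0) (24,1) (22,11)]:
  edge (13,6)–(16,0): clear
  edge (16,0)–(22,0): clear
  edge (22,0)–(24,1): clear
  edge (24,1)–(22,11): clear
  edge (22,11)–(13,6): clear
  midpoint (12,27/2) outside
  → clear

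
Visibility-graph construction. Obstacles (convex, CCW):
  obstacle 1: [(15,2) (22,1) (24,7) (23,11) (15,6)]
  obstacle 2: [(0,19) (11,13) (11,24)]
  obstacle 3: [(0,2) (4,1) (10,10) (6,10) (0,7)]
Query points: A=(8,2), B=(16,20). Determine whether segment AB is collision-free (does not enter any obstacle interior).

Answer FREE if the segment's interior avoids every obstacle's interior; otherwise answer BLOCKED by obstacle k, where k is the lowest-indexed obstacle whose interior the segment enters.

Obstacle 1 [(15,2) (22,1) (24,7) (23,11) (15,6)]:
  edge (15,2)–(22,1): clear
  edge (22,1)–(24,7): clear
  edge (24,7)–(23,11): clear
  edge (23,11)–(15,6): clear
  edge (15,6)–(15,2): clear
  midpoint (12,11) outside
  → clear
Obstacle 2 [(0,19) (11,13) (11,24)]:
  edge (0,19)–(11,13): clear
  edge (11,13)–(11,24): clear
  edge (11,24)–(0,19): clear
  midpoint (12,11) outside
  → clear
Obstacle 3 [(0,2) (4,1) (10,10) (6,10) (0,7)]:
  edge (0,2)–(4,1): clear
  edge (4,1)–(10,10): clear
  edge (10,10)–(6,10): clear
  edge (6,10)–(0,7): clear
  edge (0,7)–(0,2): clear
  midpoint (12,11) outside
  → clear

FREE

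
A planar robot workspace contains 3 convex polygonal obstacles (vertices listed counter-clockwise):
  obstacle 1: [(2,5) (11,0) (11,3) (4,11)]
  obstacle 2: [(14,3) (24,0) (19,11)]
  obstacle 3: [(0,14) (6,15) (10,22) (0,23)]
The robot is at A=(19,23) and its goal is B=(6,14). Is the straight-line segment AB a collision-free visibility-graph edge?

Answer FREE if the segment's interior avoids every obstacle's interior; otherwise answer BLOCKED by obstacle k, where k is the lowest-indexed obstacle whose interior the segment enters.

FREE

Obstacle 1 [(2,5) (11,0) (11,3) (4,11)]:
  edge (2,5)–(11,0): clear
  edge (11,0)–(11,3): clear
  edge (11,3)–(4,11): clear
  edge (4,11)–(2,5): clear
  midpoint (25/2,37/2) outside
  → clear
Obstacle 2 [(14,3) (24,0) (19,11)]:
  edge (14,3)–(24,0): clear
  edge (24,0)–(19,11): clear
  edge (19,11)–(14,3): clear
  midpoint (25/2,37/2) outside
  → clear
Obstacle 3 [(0,14) (6,15) (10,22) (0,23)]:
  edge (0,14)–(6,15): clear
  edge (6,15)–(10,22): clear
  edge (10,22)–(0,23): clear
  edge (0,23)–(0,14): clear
  midpoint (25/2,37/2) outside
  → clear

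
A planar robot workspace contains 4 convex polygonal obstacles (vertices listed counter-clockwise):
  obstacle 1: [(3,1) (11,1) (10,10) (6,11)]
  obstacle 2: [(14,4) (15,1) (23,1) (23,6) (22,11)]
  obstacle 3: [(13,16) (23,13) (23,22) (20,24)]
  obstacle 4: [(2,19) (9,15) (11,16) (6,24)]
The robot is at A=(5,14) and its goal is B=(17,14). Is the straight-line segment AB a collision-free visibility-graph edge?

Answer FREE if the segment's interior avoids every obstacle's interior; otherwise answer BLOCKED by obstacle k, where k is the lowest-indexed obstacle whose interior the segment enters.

FREE

Obstacle 1 [(3,1) (11,1) (10,10) (6,11)]:
  edge (3,1)–(11,1): clear
  edge (11,1)–(10,10): clear
  edge (10,10)–(6,11): clear
  edge (6,11)–(3,1): clear
  midpoint (11,14) outside
  → clear
Obstacle 2 [(14,4) (15,1) (23,1) (23,6) (22,11)]:
  edge (14,4)–(15,1): clear
  edge (15,1)–(23,1): clear
  edge (23,1)–(23,6): clear
  edge (23,6)–(22,11): clear
  edge (22,11)–(14,4): clear
  midpoint (11,14) outside
  → clear
Obstacle 3 [(13,16) (23,13) (23,22) (20,24)]:
  edge (13,16)–(23,13): clear
  edge (23,13)–(23,22): clear
  edge (23,22)–(20,24): clear
  edge (20,24)–(13,16): clear
  midpoint (11,14) outside
  → clear
Obstacle 4 [(2,19) (9,15) (11,16) (6,24)]:
  edge (2,19)–(9,15): clear
  edge (9,15)–(11,16): clear
  edge (11,16)–(6,24): clear
  edge (6,24)–(2,19): clear
  midpoint (11,14) outside
  → clear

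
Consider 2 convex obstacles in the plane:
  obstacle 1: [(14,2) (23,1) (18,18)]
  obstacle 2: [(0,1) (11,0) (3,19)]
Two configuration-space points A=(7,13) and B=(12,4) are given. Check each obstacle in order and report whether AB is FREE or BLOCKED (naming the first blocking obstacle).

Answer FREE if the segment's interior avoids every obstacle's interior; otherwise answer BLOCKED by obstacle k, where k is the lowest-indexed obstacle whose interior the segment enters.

FREE

Obstacle 1 [(14,2) (23,1) (18,18)]:
  edge (14,2)–(23,1): clear
  edge (23,1)–(18,18): clear
  edge (18,18)–(14,2): clear
  midpoint (19/2,17/2) outside
  → clear
Obstacle 2 [(0,1) (11,0) (3,19)]:
  edge (0,1)–(11,0): clear
  edge (11,0)–(3,19): clear
  edge (3,19)–(0,1): clear
  midpoint (19/2,17/2) outside
  → clear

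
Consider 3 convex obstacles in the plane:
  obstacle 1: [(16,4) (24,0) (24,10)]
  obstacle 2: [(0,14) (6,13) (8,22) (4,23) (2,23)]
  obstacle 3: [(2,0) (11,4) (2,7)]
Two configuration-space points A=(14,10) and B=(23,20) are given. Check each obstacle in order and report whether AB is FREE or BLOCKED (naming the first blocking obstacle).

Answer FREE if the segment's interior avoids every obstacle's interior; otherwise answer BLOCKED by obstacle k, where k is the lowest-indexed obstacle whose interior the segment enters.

Obstacle 1 [(16,4) (24,0) (24,10)]:
  edge (16,4)–(24,0): clear
  edge (24,0)–(24,10): clear
  edge (24,10)–(16,4): clear
  midpoint (37/2,15) outside
  → clear
Obstacle 2 [(0,14) (6,13) (8,22) (4,23) (2,23)]:
  edge (0,14)–(6,13): clear
  edge (6,13)–(8,22): clear
  edge (8,22)–(4,23): clear
  edge (4,23)–(2,23): clear
  edge (2,23)–(0,14): clear
  midpoint (37/2,15) outside
  → clear
Obstacle 3 [(2,0) (11,4) (2,7)]:
  edge (2,0)–(11,4): clear
  edge (11,4)–(2,7): clear
  edge (2,7)–(2,0): clear
  midpoint (37/2,15) outside
  → clear

FREE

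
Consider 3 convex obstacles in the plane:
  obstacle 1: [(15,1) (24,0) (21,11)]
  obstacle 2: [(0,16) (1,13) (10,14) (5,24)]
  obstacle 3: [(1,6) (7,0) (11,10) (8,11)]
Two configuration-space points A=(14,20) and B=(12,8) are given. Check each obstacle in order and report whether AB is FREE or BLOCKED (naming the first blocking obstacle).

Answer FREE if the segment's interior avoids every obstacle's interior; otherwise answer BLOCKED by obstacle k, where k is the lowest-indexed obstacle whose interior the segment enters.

Obstacle 1 [(15,1) (24,0) (21,11)]:
  edge (15,1)–(24,0): clear
  edge (24,0)–(21,11): clear
  edge (21,11)–(15,1): clear
  midpoint (13,14) outside
  → clear
Obstacle 2 [(0,16) (1,13) (10,14) (5,24)]:
  edge (0,16)–(1,13): clear
  edge (1,13)–(10,14): clear
  edge (10,14)–(5,24): clear
  edge (5,24)–(0,16): clear
  midpoint (13,14) outside
  → clear
Obstacle 3 [(1,6) (7,0) (11,10) (8,11)]:
  edge (1,6)–(7,0): clear
  edge (7,0)–(11,10): clear
  edge (11,10)–(8,11): clear
  edge (8,11)–(1,6): clear
  midpoint (13,14) outside
  → clear

FREE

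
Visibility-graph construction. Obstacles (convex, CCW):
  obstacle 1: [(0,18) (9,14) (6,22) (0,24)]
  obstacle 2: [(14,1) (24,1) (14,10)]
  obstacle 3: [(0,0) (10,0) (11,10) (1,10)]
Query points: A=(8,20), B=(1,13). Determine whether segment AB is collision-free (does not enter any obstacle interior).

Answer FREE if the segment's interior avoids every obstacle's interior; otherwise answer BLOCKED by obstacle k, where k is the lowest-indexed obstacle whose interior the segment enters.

BLOCKED by obstacle 1

Obstacle 1 [(0,18) (9,14) (6,22) (0,24)]:
  edge (0,18)–(9,14): crosses AB
  edge (9,14)–(6,22): crosses AB
  edge (6,22)–(0,24): clear
  edge (0,24)–(0,18): clear
  → BLOCKED
Obstacle 2 [(14,1) (24,1) (14,10)]:
  edge (14,1)–(24,1): clear
  edge (24,1)–(14,10): clear
  edge (14,10)–(14,1): clear
  midpoint (9/2,33/2) outside
  → clear
Obstacle 3 [(0,0) (10,0) (11,10) (1,10)]:
  edge (0,0)–(10,0): clear
  edge (10,0)–(11,10): clear
  edge (11,10)–(1,10): clear
  edge (1,10)–(0,0): clear
  midpoint (9/2,33/2) outside
  → clear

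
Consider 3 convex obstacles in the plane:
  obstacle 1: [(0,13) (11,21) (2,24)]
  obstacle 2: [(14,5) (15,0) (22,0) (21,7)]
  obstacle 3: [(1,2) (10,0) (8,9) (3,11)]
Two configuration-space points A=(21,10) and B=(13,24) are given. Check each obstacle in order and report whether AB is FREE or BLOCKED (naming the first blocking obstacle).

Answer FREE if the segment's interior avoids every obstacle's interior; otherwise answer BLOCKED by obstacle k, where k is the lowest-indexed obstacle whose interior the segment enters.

FREE

Obstacle 1 [(0,13) (11,21) (2,24)]:
  edge (0,13)–(11,21): clear
  edge (11,21)–(2,24): clear
  edge (2,24)–(0,13): clear
  midpoint (17,17) outside
  → clear
Obstacle 2 [(14,5) (15,0) (22,0) (21,7)]:
  edge (14,5)–(15,0): clear
  edge (15,0)–(22,0): clear
  edge (22,0)–(21,7): clear
  edge (21,7)–(14,5): clear
  midpoint (17,17) outside
  → clear
Obstacle 3 [(1,2) (10,0) (8,9) (3,11)]:
  edge (1,2)–(10,0): clear
  edge (10,0)–(8,9): clear
  edge (8,9)–(3,11): clear
  edge (3,11)–(1,2): clear
  midpoint (17,17) outside
  → clear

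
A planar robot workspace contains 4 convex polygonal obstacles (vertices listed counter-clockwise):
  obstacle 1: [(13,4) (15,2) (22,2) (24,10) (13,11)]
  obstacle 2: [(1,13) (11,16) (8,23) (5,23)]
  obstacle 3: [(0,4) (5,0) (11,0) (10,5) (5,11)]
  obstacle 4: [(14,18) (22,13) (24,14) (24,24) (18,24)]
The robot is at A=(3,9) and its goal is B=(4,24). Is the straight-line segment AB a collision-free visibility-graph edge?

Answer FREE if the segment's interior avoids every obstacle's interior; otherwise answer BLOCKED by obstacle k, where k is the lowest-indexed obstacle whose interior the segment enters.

BLOCKED by obstacle 2

Obstacle 1 [(13,4) (15,2) (22,2) (24,10) (13,11)]:
  edge (13,4)–(15,2): clear
  edge (15,2)–(22,2): clear
  edge (22,2)–(24,10): clear
  edge (24,10)–(13,11): clear
  edge (13,11)–(13,4): clear
  midpoint (7/2,33/2) outside
  → clear
Obstacle 2 [(1,13) (11,16) (8,23) (5,23)]:
  edge (1,13)–(11,16): crosses AB
  edge (11,16)–(8,23): clear
  edge (8,23)–(5,23): clear
  edge (5,23)–(1,13): crosses AB
  → BLOCKED
Obstacle 3 [(0,4) (5,0) (11,0) (10,5) (5,11)]:
  edge (0,4)–(5,0): clear
  edge (5,0)–(11,0): clear
  edge (11,0)–(10,5): clear
  edge (10,5)–(5,11): clear
  edge (5,11)–(0,4): clear
  midpoint (7/2,33/2) outside
  → clear
Obstacle 4 [(14,18) (22,13) (24,14) (24,24) (18,24)]:
  edge (14,18)–(22,13): clear
  edge (22,13)–(24,14): clear
  edge (24,14)–(24,24): clear
  edge (24,24)–(18,24): clear
  edge (18,24)–(14,18): clear
  midpoint (7/2,33/2) outside
  → clear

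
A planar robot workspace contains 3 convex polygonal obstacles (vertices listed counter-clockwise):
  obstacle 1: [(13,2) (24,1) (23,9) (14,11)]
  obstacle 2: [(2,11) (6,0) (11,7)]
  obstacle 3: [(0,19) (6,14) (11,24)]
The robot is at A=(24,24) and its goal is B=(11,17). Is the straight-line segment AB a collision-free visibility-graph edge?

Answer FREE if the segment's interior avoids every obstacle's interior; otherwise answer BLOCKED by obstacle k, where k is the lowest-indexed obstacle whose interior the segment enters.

FREE

Obstacle 1 [(13,2) (24,1) (23,9) (14,11)]:
  edge (13,2)–(24,1): clear
  edge (24,1)–(23,9): clear
  edge (23,9)–(14,11): clear
  edge (14,11)–(13,2): clear
  midpoint (35/2,41/2) outside
  → clear
Obstacle 2 [(2,11) (6,0) (11,7)]:
  edge (2,11)–(6,0): clear
  edge (6,0)–(11,7): clear
  edge (11,7)–(2,11): clear
  midpoint (35/2,41/2) outside
  → clear
Obstacle 3 [(0,19) (6,14) (11,24)]:
  edge (0,19)–(6,14): clear
  edge (6,14)–(11,24): clear
  edge (11,24)–(0,19): clear
  midpoint (35/2,41/2) outside
  → clear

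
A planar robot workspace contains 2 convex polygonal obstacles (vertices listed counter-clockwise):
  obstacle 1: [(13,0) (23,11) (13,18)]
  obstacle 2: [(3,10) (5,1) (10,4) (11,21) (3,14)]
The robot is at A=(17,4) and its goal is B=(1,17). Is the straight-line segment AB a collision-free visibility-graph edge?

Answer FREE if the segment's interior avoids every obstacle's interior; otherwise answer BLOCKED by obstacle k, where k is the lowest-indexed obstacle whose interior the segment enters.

BLOCKED by obstacle 1

Obstacle 1 [(13,0) (23,11) (13,18)]:
  edge (13,0)–(23,11): crosses AB
  edge (23,11)–(13,18): clear
  edge (13,18)–(13,0): crosses AB
  → BLOCKED
Obstacle 2 [(3,10) (5,1) (10,4) (11,21) (3,14)]:
  edge (3,10)–(5,1): clear
  edge (5,1)–(10,4): clear
  edge (10,4)–(11,21): crosses AB
  edge (11,21)–(3,14): crosses AB
  edge (3,14)–(3,10): clear
  → BLOCKED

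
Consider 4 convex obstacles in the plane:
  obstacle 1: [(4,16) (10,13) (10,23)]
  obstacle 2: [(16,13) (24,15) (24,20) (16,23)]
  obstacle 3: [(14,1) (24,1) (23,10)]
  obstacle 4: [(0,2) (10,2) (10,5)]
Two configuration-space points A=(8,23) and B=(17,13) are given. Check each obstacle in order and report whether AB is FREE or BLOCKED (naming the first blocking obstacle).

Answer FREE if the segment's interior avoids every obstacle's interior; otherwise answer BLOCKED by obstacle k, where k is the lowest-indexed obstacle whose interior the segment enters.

Obstacle 1 [(4,16) (10,13) (10,23)]:
  edge (4,16)–(10,13): clear
  edge (10,13)–(10,23): crosses AB
  edge (10,23)–(4,16): crosses AB
  → BLOCKED
Obstacle 2 [(16,13) (24,15) (24,20) (16,23)]:
  edge (16,13)–(24,15): crosses AB
  edge (24,15)–(24,20): clear
  edge (24,20)–(16,23): clear
  edge (16,23)–(16,13): crosses AB
  → BLOCKED
Obstacle 3 [(14,1) (24,1) (23,10)]:
  edge (14,1)–(24,1): clear
  edge (24,1)–(23,10): clear
  edge (23,10)–(14,1): clear
  midpoint (25/2,18) outside
  → clear
Obstacle 4 [(0,2) (10,2) (10,5)]:
  edge (0,2)–(10,2): clear
  edge (10,2)–(10,5): clear
  edge (10,5)–(0,2): clear
  midpoint (25/2,18) outside
  → clear

BLOCKED by obstacle 1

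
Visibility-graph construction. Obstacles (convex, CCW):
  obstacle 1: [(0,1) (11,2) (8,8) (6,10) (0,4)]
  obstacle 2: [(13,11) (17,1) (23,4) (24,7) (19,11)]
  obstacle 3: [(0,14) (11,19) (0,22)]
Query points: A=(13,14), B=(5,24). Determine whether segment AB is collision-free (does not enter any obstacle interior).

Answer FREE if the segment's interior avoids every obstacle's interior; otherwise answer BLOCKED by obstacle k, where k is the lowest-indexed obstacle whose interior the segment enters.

BLOCKED by obstacle 3

Obstacle 1 [(0,1) (11,2) (8,8) (6,10) (0,4)]:
  edge (0,1)–(11,2): clear
  edge (11,2)–(8,8): clear
  edge (8,8)–(6,10): clear
  edge (6,10)–(0,4): clear
  edge (0,4)–(0,1): clear
  midpoint (9,19) outside
  → clear
Obstacle 2 [(13,11) (17,1) (23,4) (24,7) (19,11)]:
  edge (13,11)–(17,1): clear
  edge (17,1)–(23,4): clear
  edge (23,4)–(24,7): clear
  edge (24,7)–(19,11): clear
  edge (19,11)–(13,11): clear
  midpoint (9,19) outside
  → clear
Obstacle 3 [(0,14) (11,19) (0,22)]:
  edge (0,14)–(11,19): crosses AB
  edge (11,19)–(0,22): crosses AB
  edge (0,22)–(0,14): clear
  → BLOCKED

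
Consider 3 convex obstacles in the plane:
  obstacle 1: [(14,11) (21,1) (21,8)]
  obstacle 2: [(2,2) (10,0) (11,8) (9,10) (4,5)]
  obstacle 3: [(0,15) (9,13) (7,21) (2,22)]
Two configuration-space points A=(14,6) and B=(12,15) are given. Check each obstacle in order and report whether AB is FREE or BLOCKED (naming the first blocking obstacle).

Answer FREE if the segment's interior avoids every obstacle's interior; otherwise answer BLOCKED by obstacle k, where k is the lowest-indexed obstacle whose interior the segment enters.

Obstacle 1 [(14,11) (21,1) (21,8)]:
  edge (14,11)–(21,1): clear
  edge (21,1)–(21,8): clear
  edge (21,8)–(14,11): clear
  midpoint (13,21/2) outside
  → clear
Obstacle 2 [(2,2) (10,0) (11,8) (9,10) (4,5)]:
  edge (2,2)–(10,0): clear
  edge (10,0)–(11,8): clear
  edge (11,8)–(9,10): clear
  edge (9,10)–(4,5): clear
  edge (4,5)–(2,2): clear
  midpoint (13,21/2) outside
  → clear
Obstacle 3 [(0,15) (9,13) (7,21) (2,22)]:
  edge (0,15)–(9,13): clear
  edge (9,13)–(7,21): clear
  edge (7,21)–(2,22): clear
  edge (2,22)–(0,15): clear
  midpoint (13,21/2) outside
  → clear

FREE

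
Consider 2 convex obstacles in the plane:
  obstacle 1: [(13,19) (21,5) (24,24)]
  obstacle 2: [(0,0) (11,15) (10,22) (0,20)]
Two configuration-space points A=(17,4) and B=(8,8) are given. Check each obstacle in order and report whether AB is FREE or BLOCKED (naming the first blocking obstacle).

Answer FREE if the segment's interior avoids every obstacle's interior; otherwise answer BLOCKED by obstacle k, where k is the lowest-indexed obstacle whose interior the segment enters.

FREE

Obstacle 1 [(13,19) (21,5) (24,24)]:
  edge (13,19)–(21,5): clear
  edge (21,5)–(24,24): clear
  edge (24,24)–(13,19): clear
  midpoint (25/2,6) outside
  → clear
Obstacle 2 [(0,0) (11,15) (10,22) (0,20)]:
  edge (0,0)–(11,15): clear
  edge (11,15)–(10,22): clear
  edge (10,22)–(0,20): clear
  edge (0,20)–(0,0): clear
  midpoint (25/2,6) outside
  → clear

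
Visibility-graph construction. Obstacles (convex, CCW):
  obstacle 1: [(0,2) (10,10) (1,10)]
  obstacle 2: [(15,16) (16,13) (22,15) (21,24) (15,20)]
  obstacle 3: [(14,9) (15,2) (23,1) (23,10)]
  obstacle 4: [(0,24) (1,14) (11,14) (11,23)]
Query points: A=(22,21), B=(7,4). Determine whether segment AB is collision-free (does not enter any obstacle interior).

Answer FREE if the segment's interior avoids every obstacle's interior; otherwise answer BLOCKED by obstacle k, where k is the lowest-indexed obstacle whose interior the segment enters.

BLOCKED by obstacle 2

Obstacle 1 [(0,2) (10,10) (1,10)]:
  edge (0,2)–(10,10): clear
  edge (10,10)–(1,10): clear
  edge (1,10)–(0,2): clear
  midpoint (29/2,25/2) outside
  → clear
Obstacle 2 [(15,16) (16,13) (22,15) (21,24) (15,20)]:
  edge (15,16)–(16,13): crosses AB
  edge (16,13)–(22,15): clear
  edge (22,15)–(21,24): crosses AB
  edge (21,24)–(15,20): clear
  edge (15,20)–(15,16): clear
  → BLOCKED
Obstacle 3 [(14,9) (15,2) (23,1) (23,10)]:
  edge (14,9)–(15,2): clear
  edge (15,2)–(23,1): clear
  edge (23,1)–(23,10): clear
  edge (23,10)–(14,9): clear
  midpoint (29/2,25/2) outside
  → clear
Obstacle 4 [(0,24) (1,14) (11,14) (11,23)]:
  edge (0,24)–(1,14): clear
  edge (1,14)–(11,14): clear
  edge (11,14)–(11,23): clear
  edge (11,23)–(0,24): clear
  midpoint (29/2,25/2) outside
  → clear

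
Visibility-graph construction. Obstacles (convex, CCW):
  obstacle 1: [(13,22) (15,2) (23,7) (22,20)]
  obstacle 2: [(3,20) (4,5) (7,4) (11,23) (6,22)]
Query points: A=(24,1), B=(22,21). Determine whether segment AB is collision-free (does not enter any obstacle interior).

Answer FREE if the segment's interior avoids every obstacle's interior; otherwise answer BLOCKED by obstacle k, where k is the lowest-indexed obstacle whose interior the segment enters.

FREE

Obstacle 1 [(13,22) (15,2) (23,7) (22,20)]:
  edge (13,22)–(15,2): clear
  edge (15,2)–(23,7): clear
  edge (23,7)–(22,20): clear
  edge (22,20)–(13,22): clear
  midpoint (23,11) outside
  → clear
Obstacle 2 [(3,20) (4,5) (7,4) (11,23) (6,22)]:
  edge (3,20)–(4,5): clear
  edge (4,5)–(7,4): clear
  edge (7,4)–(11,23): clear
  edge (11,23)–(6,22): clear
  edge (6,22)–(3,20): clear
  midpoint (23,11) outside
  → clear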